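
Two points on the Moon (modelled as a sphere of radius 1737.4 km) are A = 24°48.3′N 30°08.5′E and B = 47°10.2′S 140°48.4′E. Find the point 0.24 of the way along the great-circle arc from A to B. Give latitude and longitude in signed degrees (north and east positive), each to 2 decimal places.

4.13°, 51.60°

Central angle δ = 2.1240 rad. Interpolating on the sphere with fraction f = 0.24:
P = [sin((1−f)δ)·A + sin(fδ)·B] / sin δ = 1.1742·A + 0.5735·B in Cartesian coordinates,
giving P = (0.6196, 0.7816, 0.0720), i.e. latitude 4.13°, longitude 51.60°.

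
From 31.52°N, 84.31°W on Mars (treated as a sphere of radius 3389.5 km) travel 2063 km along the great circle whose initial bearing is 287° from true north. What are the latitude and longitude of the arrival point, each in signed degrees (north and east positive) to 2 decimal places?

Angular distance δ = d/R = 2063/3389.5 = 0.60864 rad; initial bearing θ = 5.0091 rad.
sin φ₂ = sin φ₁ cos δ + cos φ₁ sin δ cos θ = (0.5228)(0.8204) + (0.8525)(0.5718)(0.2924) = 0.5714, so φ₂ = 34.85°.
Δλ = atan2(sin θ sin δ cos φ₁, cos δ − sin φ₁ sin φ₂) = atan2(-0.4661, 0.5217) = -41.779°.
λ₂ = -84.310° − 41.779° = -126.09°.

34.85°, -126.09°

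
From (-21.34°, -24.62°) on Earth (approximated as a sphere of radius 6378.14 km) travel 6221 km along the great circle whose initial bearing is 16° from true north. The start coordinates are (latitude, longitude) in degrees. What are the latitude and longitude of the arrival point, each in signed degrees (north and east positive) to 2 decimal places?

Angular distance δ = d/R = 6221/6378.14 = 0.97536 rad; initial bearing θ = 0.2793 rad.
sin φ₂ = sin φ₁ cos δ + cos φ₁ sin δ cos θ = (-0.3639)(0.5609) + (0.9314)(0.8279)(0.9613) = 0.5372, so φ₂ = 32.49°.
Δλ = atan2(sin θ sin δ cos φ₁, cos δ − sin φ₁ sin φ₂) = atan2(0.2126, 0.7563) = 15.697°.
λ₂ = -24.620° + 15.697° = -8.92°.

32.49°, -8.92°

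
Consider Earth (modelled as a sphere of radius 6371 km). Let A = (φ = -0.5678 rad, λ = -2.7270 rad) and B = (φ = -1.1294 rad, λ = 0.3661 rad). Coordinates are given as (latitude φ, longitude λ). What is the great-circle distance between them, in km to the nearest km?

9200 km

In radians: φ₁ = -0.5678, φ₂ = -1.1294, Δλ = 177.222° = 3.0931 rad.
cos c = sin φ₁ sin φ₂ + cos φ₁ cos φ₂ cos Δλ = (-0.5378)(-0.9042) + (0.8431)(0.4272)(-0.9988) = 0.12649,
so c = arccos(0.12649) = 1.44397 rad.
Distance = R·c = 6371 × 1.4440 ≈ 9200 km.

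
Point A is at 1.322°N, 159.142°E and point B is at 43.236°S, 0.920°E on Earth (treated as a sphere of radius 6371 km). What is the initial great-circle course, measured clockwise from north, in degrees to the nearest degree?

202°

Δλ = -158.222° = -2.7615 rad.
y = sin Δλ · cos φ₂ = (-0.3710)(0.7285) = -0.2703
x = cos φ₁ sin φ₂ − sin φ₁ cos φ₂ cos Δλ = (0.9997)(-0.6850) − (0.0231)(0.7285)(-0.9286) = -0.6692
θ = atan2(y, x) = -158.01°; adding 360° gives 202°.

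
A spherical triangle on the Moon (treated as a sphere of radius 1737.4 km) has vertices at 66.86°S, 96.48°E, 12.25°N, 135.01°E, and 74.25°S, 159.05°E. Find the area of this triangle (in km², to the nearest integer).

1006755 km²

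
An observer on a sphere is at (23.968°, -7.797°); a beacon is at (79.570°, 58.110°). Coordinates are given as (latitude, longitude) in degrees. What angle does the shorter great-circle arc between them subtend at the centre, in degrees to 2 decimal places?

62.16°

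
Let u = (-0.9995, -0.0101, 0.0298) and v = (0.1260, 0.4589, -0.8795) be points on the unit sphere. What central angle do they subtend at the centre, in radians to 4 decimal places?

1.7282 rad

u·v = -0.1568; |u| = 1.0000, |v| = 1.0000.
cos θ = (u·v)/(|u||v|) = -0.1568, so θ = 1.7282 rad.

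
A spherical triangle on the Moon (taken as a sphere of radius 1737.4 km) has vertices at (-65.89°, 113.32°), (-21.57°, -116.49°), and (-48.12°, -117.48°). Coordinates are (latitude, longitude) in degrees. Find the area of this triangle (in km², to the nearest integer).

311213 km²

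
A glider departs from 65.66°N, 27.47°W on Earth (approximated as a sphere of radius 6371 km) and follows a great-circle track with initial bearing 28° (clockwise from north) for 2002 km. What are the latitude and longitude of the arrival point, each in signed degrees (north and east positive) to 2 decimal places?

Angular distance δ = d/R = 2002/6371 = 0.31424 rad; initial bearing θ = 0.4887 rad.
sin φ₂ = sin φ₁ cos δ + cos φ₁ sin δ cos θ = (0.9111)(0.9510) + (0.4122)(0.3091)(0.8829) = 0.9790, so φ₂ = 78.23°.
Δλ = atan2(sin θ sin δ cos φ₁, cos δ − sin φ₁ sin φ₂) = atan2(0.0598, 0.0591) = 45.356°.
λ₂ = -27.470° + 45.356° = 17.89°.

78.23°, 17.89°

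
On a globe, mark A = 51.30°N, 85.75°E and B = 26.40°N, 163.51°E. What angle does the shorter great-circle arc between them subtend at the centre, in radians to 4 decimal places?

1.0863 rad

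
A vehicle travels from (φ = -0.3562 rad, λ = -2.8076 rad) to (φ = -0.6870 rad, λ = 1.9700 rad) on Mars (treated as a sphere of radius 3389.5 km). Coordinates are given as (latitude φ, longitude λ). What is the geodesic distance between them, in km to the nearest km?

With latitudes φ₁ = -20.409°, φ₂ = -39.362° and longitude difference Δλ = -86.264°:
cos c = sin φ₁ sin φ₂ + cos φ₁ cos φ₂ cos Δλ = (-0.3487)(-0.6342) + (0.9372)(0.7732)(0.0652) = 0.26838,
so c = arccos(0.26838) = 1.29908 rad.
Distance = R·c = 3389.5 × 1.2991 ≈ 4403 km.

4403 km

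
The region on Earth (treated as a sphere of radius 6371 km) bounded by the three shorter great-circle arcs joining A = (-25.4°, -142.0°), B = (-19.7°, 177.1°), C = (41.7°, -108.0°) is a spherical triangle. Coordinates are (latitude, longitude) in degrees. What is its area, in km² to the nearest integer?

20993884 km²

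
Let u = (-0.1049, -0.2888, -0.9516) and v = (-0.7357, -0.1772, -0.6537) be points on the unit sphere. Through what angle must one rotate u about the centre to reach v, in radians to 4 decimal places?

0.7221 rad

u·v = 0.7504; |u| = 1.0000, |v| = 1.0000.
cos θ = (u·v)/(|u||v|) = 0.7504, so θ = 0.7221 rad.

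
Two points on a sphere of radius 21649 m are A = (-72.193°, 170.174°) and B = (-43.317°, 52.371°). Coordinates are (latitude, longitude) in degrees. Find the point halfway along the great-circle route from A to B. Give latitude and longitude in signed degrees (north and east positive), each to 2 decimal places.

Central angle δ = 0.9892 rad. Interpolating on the sphere with fraction f = 0.5:
P = [sin((1−f)δ)·A + sin(fδ)·B] / sin δ = 0.5681·A + 0.5681·B in Cartesian coordinates,
giving P = (0.0812, 0.3570, -0.9306), i.e. latitude -68.52°, longitude 77.19°.

-68.52°, 77.19°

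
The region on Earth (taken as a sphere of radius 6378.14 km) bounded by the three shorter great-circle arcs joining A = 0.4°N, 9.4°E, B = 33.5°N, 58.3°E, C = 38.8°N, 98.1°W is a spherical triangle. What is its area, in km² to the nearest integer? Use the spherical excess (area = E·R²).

Side lengths (central angles): a = 1.8231, b = 1.8028, c = 0.9860 rad; semiperimeter s = 2.3060.
By l'Huilier's theorem, tan(E/4) = √[tan(s/2) tan((s−a)/2) tan((s−b)/2) tan((s−c)/2)], giving spherical excess E = 1.2845 rad.
Area = E·R² = 1.2845 × (6378.14)² ≈ 52252871 km².

52252871 km²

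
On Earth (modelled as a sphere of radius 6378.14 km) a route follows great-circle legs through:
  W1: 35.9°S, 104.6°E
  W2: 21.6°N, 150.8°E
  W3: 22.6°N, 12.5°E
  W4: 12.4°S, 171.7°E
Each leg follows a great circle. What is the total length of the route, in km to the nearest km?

38952 km

Leg W1→W2: central angle 1.2604 rad, distance 8039.0 km.
Leg W2→W3: central angle 2.0937 rad, distance 13354.1 km.
Leg W3→W4: central angle 2.7530 rad, distance 17558.8 km.
Total: 8039.0 + 13354.1 + 17558.8 ≈ 38952 km.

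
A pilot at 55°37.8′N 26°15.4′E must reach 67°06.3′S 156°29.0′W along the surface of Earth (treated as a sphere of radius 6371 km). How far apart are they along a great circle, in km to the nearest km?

Let φ₁ = 0.9709 rad, φ₂ = -1.1712 rad, and Δλ = 3.0938 rad.
cos c = sin φ₁ sin φ₂ + cos φ₁ cos φ₂ cos Δλ = (0.8254)(-0.9212) + (0.5645)(0.3890)(-0.9989) = -0.97976,
so c = arccos(-0.97976) = 2.94006 rad.
Distance = R·c = 6371 × 2.9401 ≈ 18731 km.

18731 km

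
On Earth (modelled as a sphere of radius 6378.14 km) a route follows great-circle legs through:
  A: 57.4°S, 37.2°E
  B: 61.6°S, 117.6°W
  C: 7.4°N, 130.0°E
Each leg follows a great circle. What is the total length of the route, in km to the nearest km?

18527 km

Leg A→B: central angle 1.0365 rad, distance 6611.2 km.
Leg B→C: central angle 1.8682 rad, distance 11915.6 km.
Total: 6611.2 + 11915.6 ≈ 18527 km.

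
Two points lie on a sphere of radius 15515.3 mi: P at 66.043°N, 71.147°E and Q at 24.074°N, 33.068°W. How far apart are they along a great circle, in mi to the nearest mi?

19940 mi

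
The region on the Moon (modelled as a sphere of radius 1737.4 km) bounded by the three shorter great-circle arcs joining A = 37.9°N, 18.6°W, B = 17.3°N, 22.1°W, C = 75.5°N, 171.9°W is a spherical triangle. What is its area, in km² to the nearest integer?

Side lengths (central angles): a = 1.4894, b = 1.1393, c = 0.3635 rad; semiperimeter s = 1.4961.
By l'Huilier's theorem, tan(E/4) = √[tan(s/2) tan((s−a)/2) tan((s−b)/2) tan((s−c)/2)], giving spherical excess E = 0.0756 rad.
Area = E·R² = 0.0756 × (1737.4)² ≈ 228057 km².

228057 km²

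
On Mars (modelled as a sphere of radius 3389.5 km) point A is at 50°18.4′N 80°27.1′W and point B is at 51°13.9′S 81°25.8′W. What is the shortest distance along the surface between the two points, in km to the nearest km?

In radians: φ₁ = 0.8780, φ₂ = -0.8942, Δλ = -0.978° = -0.0171 rad.
cos c = sin φ₁ sin φ₂ + cos φ₁ cos φ₂ cos Δλ = (0.7695)(-0.7797) + (0.6387)(0.6262)(0.9999) = -0.20008,
so c = arccos(-0.20008) = 1.77224 rad.
Distance = R·c = 3389.5 × 1.7722 ≈ 6007 km.

6007 km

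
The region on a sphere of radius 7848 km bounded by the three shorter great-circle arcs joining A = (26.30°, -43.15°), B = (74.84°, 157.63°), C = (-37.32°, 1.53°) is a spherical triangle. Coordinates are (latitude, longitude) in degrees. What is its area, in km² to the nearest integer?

75321284 km²

Side lengths (central angles): a = 2.4580, b = 1.3302, c = 1.3608 rad; semiperimeter s = 2.5745.
By l'Huilier's theorem, tan(E/4) = √[tan(s/2) tan((s−a)/2) tan((s−b)/2) tan((s−c)/2)], giving spherical excess E = 1.2229 rad.
Area = E·R² = 1.2229 × (7848)² ≈ 75321284 km².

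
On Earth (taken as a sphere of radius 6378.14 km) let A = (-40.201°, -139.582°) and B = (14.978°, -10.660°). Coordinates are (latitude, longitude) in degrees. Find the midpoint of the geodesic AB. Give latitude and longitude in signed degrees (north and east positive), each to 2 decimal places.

Central angle δ = 2.2528 rad. Interpolating on the sphere with fraction f = 0.5:
P = [sin((1−f)δ)·A + sin(fδ)·B] / sin δ = 1.1631·A + 1.1631·B in Cartesian coordinates,
giving P = (0.4278, -0.7838, -0.4501), i.e. latitude -26.75°, longitude -61.37°.

-26.75°, -61.37°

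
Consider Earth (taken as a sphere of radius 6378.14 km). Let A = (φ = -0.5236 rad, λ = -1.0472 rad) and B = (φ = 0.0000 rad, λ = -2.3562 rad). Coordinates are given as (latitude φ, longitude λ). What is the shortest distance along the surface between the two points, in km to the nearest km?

8577 km

With latitudes φ₁ = -30.000°, φ₂ = 0.000° and longitude difference Δλ = -75.000°:
cos c = sin φ₁ sin φ₂ + cos φ₁ cos φ₂ cos Δλ = (-0.5000)(0.0000) + (0.8660)(1.0000)(0.2588) = 0.22414,
so c = arccos(0.22414) = 1.34473 rad.
Distance = R·c = 6378.14 × 1.3447 ≈ 8577 km.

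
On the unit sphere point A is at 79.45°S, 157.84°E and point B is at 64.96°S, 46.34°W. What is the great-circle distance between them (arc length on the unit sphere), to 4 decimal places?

0.6094

Let φ₁ = -1.3867 rad, φ₂ = -1.1338 rad, and Δλ = 2.7196 rad.
cos c = sin φ₁ sin φ₂ + cos φ₁ cos φ₂ cos Δλ = (-0.9831)(-0.9060) + (0.1831)(0.4233)(-0.9123) = 0.82000,
so c = arccos(0.82000) = 0.60938 rad.
On the unit sphere the arc length equals the central angle: 0.6094.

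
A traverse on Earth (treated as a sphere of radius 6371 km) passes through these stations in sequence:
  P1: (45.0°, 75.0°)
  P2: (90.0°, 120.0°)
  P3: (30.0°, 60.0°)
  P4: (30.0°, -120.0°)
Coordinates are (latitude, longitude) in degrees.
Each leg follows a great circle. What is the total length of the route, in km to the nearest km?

Leg P1→P2: central angle 0.7854 rad, distance 5003.8 km.
Leg P2→P3: central angle 1.0472 rad, distance 6671.7 km.
Leg P3→P4: central angle 2.0944 rad, distance 13343.4 km.
Total: 5003.8 + 6671.7 + 13343.4 ≈ 25019 km.

25019 km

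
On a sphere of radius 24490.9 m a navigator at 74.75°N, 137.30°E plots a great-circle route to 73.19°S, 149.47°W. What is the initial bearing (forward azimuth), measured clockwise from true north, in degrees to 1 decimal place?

Δλ = 73.230° = 1.2781 rad.
y = sin Δλ · cos φ₂ = (0.9575)(0.2892) = 0.2769
x = cos φ₁ sin φ₂ − sin φ₁ cos φ₂ cos Δλ = (0.2630)(-0.9573) − (0.9648)(0.2892)(0.2885) = -0.3323
θ = atan2(y, x) = 140.20°, so the bearing is 140.2°.

140.2°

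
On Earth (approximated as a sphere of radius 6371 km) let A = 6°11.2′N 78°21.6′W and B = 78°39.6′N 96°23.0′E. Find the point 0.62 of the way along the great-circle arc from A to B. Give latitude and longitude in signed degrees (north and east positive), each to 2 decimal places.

The central angle between A and B is δ = 1.6599 rad.
With f = 0.62, the slerp weights are sin((1−f)δ)/sin δ = 0.5921 and sin(fδ)/sin δ = 0.8603.
Weighted sum of the unit vectors: (0.5921)·(0.2006,-0.9737,0.1078) + (0.8603)·(-0.0219,0.1954,0.9805) = (0.1000, -0.4085, 0.9073).
Converting back: φ = atan2(z, √(x²+y²)) = 65.13°, λ = atan2(y, x) = -76.25°.

65.13°, -76.25°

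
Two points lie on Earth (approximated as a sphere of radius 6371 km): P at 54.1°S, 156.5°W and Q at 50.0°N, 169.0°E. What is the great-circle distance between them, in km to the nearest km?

12015 km

Let φ₁ = -0.9442 rad, φ₂ = 0.8727 rad, and Δλ = -0.6021 rad.
Haversine: a = sin²(Δφ/2) + cos φ₁ cos φ₂ sin²(Δλ/2) = 0.6218 + (0.5864)(0.6428)(0.0879) = 0.65495.
Central angle c = 2·arcsin(√a) = 1.88589 rad.
Distance = R·c = 6371 × 1.8859 ≈ 12015 km.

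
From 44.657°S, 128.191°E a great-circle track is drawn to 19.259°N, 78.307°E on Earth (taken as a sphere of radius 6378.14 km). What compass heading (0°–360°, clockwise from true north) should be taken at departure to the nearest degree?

313°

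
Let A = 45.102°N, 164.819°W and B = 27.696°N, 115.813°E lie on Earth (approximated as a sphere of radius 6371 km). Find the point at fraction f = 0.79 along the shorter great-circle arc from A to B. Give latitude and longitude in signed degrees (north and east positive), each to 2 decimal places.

Central angle δ = 1.1101 rad. Interpolating on the sphere with fraction f = 0.79:
P = [sin((1−f)δ)·A + sin(fδ)·B] / sin δ = 0.2579·A + 0.8583·B in Cartesian coordinates,
giving P = (-0.5066, 0.6365, 0.5816), i.e. latitude 35.56°, longitude 128.52°.

35.56°, 128.52°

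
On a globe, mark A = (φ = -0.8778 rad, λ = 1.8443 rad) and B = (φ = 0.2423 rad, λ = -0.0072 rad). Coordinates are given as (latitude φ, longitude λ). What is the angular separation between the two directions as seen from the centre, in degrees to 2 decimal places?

110.88°

In radians: φ₁ = -0.8778, φ₂ = 0.2423, Δλ = -106.083° = -1.8515 rad.
Haversine: a = sin²(Δφ/2) + cos φ₁ cos φ₂ sin²(Δλ/2) = 0.2822 + (0.6388)(0.9708)(0.6385) = 0.67820.
Central angle c = 2·arcsin(√a) = 1.93521 rad.
So the angular separation is 110.88°.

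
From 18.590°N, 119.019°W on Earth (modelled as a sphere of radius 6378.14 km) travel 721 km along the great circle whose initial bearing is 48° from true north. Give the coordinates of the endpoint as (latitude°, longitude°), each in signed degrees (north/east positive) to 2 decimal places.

22.85°, -113.80°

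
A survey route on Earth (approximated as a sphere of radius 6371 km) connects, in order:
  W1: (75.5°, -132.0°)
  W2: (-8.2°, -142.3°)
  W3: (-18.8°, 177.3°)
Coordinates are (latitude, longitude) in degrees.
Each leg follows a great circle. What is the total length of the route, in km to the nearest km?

13845 km

Leg W1→W2: central angle 1.4649 rad, distance 9332.6 km.
Leg W2→W3: central angle 0.7082 rad, distance 4512.2 km.
Total: 9332.6 + 4512.2 ≈ 13845 km.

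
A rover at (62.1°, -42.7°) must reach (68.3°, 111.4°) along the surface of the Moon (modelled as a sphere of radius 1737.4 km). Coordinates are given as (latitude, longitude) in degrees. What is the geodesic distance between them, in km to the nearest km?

1464 km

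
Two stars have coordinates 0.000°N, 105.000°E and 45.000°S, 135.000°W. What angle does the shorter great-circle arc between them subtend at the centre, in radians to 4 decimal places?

Let φ₁ = 0.0000 rad, φ₂ = -0.7854 rad, and Δλ = 2.0944 rad.
cos c = sin φ₁ sin φ₂ + cos φ₁ cos φ₂ cos Δλ = (0.0000)(-0.7071) + (1.0000)(0.7071)(-0.5000) = -0.35355,
so c = arccos(-0.35355) = 1.93216 rad.
So the angular separation is 1.9322 rad.

1.9322 rad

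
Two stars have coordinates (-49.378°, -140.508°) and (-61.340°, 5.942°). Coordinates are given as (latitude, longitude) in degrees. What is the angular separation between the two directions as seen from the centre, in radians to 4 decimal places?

In radians: φ₁ = -0.8618, φ₂ = -1.0706, Δλ = 146.450° = 2.5560 rad.
Haversine: a = sin²(Δφ/2) + cos φ₁ cos φ₂ sin²(Δλ/2) = 0.0109 + (0.6511)(0.4796)(0.9167) = 0.29711.
Central angle c = 2·arcsin(√a) = 1.15295 rad.
So the angular separation is 1.1530 rad.

1.1530 rad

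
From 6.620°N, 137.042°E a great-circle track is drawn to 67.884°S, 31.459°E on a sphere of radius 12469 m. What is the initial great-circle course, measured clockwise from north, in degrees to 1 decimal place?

201.8°

With φ₁ = 0.1155, φ₂ = -1.1848, Δλ = -1.8428 rad, the forward-azimuth formula gives
θ = atan2( sin Δλ cos φ₂ , cos φ₁ sin φ₂ − sin φ₁ cos φ₂ cos Δλ ) = atan2(-0.3626, -0.9086) = -158.24°.
Adding 360° brings this into [0°, 360°): 201.8°.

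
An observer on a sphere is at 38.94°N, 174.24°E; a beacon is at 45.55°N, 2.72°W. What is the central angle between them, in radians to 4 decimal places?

1.6662 rad

In radians: φ₁ = 0.6796, φ₂ = 0.7950, Δλ = -176.960° = -3.0885 rad.
cos c = sin φ₁ sin φ₂ + cos φ₁ cos φ₂ cos Δλ = (0.6285)(0.7139) + (0.7778)(0.7003)(-0.9986) = -0.09525,
so c = arccos(-0.09525) = 1.66619 rad.
So the angular separation is 1.6662 rad.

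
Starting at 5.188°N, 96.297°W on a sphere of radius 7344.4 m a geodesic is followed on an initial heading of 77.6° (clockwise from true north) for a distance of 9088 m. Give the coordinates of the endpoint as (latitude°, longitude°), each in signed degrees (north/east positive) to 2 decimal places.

13.40°, -24.73°

Angular distance δ = d/R = 9088/7344.4 = 1.23741 rad; initial bearing θ = 1.3544 rad.
sin φ₂ = sin φ₁ cos δ + cos φ₁ sin δ cos θ = (0.0904)(0.3272) + (0.9959)(0.9449)(0.2147) = 0.2317, so φ₂ = 13.40°.
Δλ = atan2(sin θ sin δ cos φ₁, cos δ − sin φ₁ sin φ₂) = atan2(0.9191, 0.3063) = 71.569°.
λ₂ = -96.297° + 71.569° = -24.73°.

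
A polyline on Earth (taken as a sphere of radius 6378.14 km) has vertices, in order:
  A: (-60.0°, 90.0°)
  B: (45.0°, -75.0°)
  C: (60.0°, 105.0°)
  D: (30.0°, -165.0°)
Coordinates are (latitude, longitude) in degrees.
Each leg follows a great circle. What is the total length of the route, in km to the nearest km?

33604 km

Leg A→B: central angle 2.8367 rad, distance 18092.9 km.
Leg B→C: central angle 1.3090 rad, distance 8349.0 km.
Leg C→D: central angle 1.1230 rad, distance 7162.4 km.
Total: 18092.9 + 8349.0 + 7162.4 ≈ 33604 km.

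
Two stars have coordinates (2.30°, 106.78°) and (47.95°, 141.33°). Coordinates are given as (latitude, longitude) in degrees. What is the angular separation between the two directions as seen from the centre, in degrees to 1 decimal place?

Let φ₁ = 0.0401 rad, φ₂ = 0.8369 rad, and Δλ = 0.6030 rad.
cos c = sin φ₁ sin φ₂ + cos φ₁ cos φ₂ cos Δλ = (0.0401)(0.7426) + (0.9992)(0.6698)(0.8236) = 0.58101,
so c = arccos(0.58101) = 0.95083 rad.
So the angular separation is 54.5°.

54.5°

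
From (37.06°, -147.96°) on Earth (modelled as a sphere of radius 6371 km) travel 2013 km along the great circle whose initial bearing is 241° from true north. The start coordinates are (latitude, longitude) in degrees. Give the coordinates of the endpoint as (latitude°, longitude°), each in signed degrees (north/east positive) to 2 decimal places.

Angular distance δ = d/R = 2013/6371 = 0.31596 rad; initial bearing θ = 4.2062 rad.
sin φ₂ = sin φ₁ cos δ + cos φ₁ sin δ cos θ = (0.6027)(0.9505) + (0.7980)(0.3107)(-0.4848) = 0.4526, so φ₂ = 26.91°.
Δλ = atan2(sin θ sin δ cos φ₁, cos δ − sin φ₁ sin φ₂) = atan2(-0.2169, 0.6777) = -17.745°.
λ₂ = -147.960° − 17.745° = -165.70°.

26.91°, -165.70°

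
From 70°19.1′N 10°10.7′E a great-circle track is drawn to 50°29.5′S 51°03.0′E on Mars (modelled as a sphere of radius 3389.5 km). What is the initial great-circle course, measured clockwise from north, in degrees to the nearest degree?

Δλ = 40.872° = 0.7133 rad.
y = sin Δλ · cos φ₂ = (0.6544)(0.6362) = 0.4163
x = cos φ₁ sin φ₂ − sin φ₁ cos φ₂ cos Δλ = (0.3368)(-0.7715) − (0.9416)(0.6362)(0.7562) = -0.7128
θ = atan2(y, x) = 149.71°, so the bearing is 150°.

150°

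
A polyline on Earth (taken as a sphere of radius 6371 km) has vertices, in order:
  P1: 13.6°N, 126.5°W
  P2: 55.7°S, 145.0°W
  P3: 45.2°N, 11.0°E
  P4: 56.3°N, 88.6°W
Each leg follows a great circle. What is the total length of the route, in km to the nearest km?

Leg P1→P2: central angle 1.2396 rad, distance 7897.5 km.
Leg P2→P3: central angle 2.8206 rad, distance 17970.1 km.
Leg P3→P4: central angle 1.0179 rad, distance 6485.2 km.
Total: 7897.5 + 17970.1 + 6485.2 ≈ 32353 km.

32353 km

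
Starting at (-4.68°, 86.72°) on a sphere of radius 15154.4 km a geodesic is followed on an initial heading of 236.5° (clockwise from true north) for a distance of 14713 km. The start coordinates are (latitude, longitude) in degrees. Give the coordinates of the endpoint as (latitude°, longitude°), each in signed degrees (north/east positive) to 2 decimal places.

Angular distance δ = d/R = 14713/15154.4 = 0.97087 rad; initial bearing θ = 4.1277 rad.
sin φ₂ = sin φ₁ cos δ + cos φ₁ sin δ cos θ = (-0.0816)(0.5646) + (0.9967)(0.8254)(-0.5519) = -0.5001, so φ₂ = -30.01°.
Δλ = atan2(sin θ sin δ cos φ₁, cos δ − sin φ₁ sin φ₂) = atan2(-0.6860, 0.5238) = -52.637°.
λ₂ = 86.720° − 52.637° = 34.08°.

-30.01°, 34.08°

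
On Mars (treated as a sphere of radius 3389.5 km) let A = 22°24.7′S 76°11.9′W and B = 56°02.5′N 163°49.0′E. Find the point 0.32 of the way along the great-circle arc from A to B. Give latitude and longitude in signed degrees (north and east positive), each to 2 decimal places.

10.81°, -98.96°

The central angle between A and B is δ = 2.1826 rad.
With f = 0.32, the slerp weights are sin((1−f)δ)/sin δ = 1.2170 and sin(fδ)/sin δ = 0.7855.
Weighted sum of the unit vectors: (1.2170)·(0.2205,-0.8978,-0.3813) + (0.7855)·(-0.5365,0.1557,0.8294) = (-0.1530, -0.9703, 0.1875).
Converting back: φ = atan2(z, √(x²+y²)) = 10.81°, λ = atan2(y, x) = -98.96°.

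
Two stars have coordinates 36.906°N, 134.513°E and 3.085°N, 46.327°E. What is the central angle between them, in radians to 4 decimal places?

With latitudes φ₁ = 36.906°, φ₂ = 3.085° and longitude difference Δλ = -88.186°:
Haversine: a = sin²(Δφ/2) + cos φ₁ cos φ₂ sin²(Δλ/2) = 0.0846 + (0.7996)(0.9986)(0.4842) = 0.47120.
Central angle c = 2·arcsin(√a) = 1.51317 rad.
So the angular separation is 1.5132 rad.

1.5132 rad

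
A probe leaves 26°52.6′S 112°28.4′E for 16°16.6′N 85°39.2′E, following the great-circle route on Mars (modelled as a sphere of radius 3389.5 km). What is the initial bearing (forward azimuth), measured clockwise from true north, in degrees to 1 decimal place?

With φ₁ = -0.4691, φ₂ = 0.2841, Δλ = -0.4681 rad, the forward-azimuth formula gives
θ = atan2( sin Δλ cos φ₂ , cos φ₁ sin φ₂ − sin φ₁ cos φ₂ cos Δλ ) = atan2(-0.4331, 0.6373) = -34.20°.
Adding 360° brings this into [0°, 360°): 325.8°.

325.8°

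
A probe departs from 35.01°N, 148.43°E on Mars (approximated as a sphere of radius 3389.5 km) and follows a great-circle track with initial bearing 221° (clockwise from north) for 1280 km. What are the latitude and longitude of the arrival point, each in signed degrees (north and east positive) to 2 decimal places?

17.78°, 133.71°

Angular distance δ = d/R = 1280/3389.5 = 0.37764 rad; initial bearing θ = 3.8572 rad.
sin φ₂ = sin φ₁ cos δ + cos φ₁ sin δ cos θ = (0.5737)(0.9295) + (0.8191)(0.3687)(-0.7547) = 0.3054, so φ₂ = 17.78°.
Δλ = atan2(sin θ sin δ cos φ₁, cos δ − sin φ₁ sin φ₂) = atan2(-0.1981, 0.7543) = -14.717°.
λ₂ = 148.430° − 14.717° = 133.71°.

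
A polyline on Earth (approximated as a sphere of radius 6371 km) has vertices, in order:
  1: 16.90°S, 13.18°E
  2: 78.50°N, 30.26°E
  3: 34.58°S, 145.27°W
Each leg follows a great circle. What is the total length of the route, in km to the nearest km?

25789 km

Leg 1→2: central angle 1.6735 rad, distance 10661.9 km.
Leg 2→3: central angle 2.3743 rad, distance 15126.8 km.
Total: 10661.9 + 15126.8 ≈ 25789 km.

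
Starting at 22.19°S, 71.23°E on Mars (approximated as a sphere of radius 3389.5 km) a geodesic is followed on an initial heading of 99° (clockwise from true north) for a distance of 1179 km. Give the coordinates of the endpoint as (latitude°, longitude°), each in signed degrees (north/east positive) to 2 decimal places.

-23.86°, 92.83°

Angular distance δ = d/R = 1179/3389.5 = 0.34784 rad; initial bearing θ = 1.7279 rad.
sin φ₂ = sin φ₁ cos δ + cos φ₁ sin δ cos θ = (-0.3777)(0.9401) + (0.9259)(0.3409)(-0.1564) = -0.4044, so φ₂ = -23.86°.
Δλ = atan2(sin θ sin δ cos φ₁, cos δ − sin φ₁ sin φ₂) = atan2(0.3117, 0.7874) = 21.600°.
λ₂ = 71.230° + 21.600° = 92.83°.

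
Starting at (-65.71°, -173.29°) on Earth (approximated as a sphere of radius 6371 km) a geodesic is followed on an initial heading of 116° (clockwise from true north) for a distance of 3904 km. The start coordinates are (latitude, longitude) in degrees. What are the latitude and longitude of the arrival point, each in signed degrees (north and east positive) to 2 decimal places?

Angular distance δ = d/R = 3904/6371 = 0.61278 rad; initial bearing θ = 2.0246 rad.
sin φ₂ = sin φ₁ cos δ + cos φ₁ sin δ cos θ = (-0.9115)(0.8181) + (0.4114)(0.5751)(-0.4384) = -0.8493, so φ₂ = -58.14°.
Δλ = atan2(sin θ sin δ cos φ₁, cos δ − sin φ₁ sin φ₂) = atan2(0.2126, 0.0439) = 78.337°.
λ₂ = -173.290° + 78.337° = -94.95°.

-58.14°, -94.95°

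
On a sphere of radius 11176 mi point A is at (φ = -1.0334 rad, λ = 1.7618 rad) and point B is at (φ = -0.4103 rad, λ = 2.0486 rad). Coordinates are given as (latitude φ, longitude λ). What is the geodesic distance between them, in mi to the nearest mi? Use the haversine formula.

7323 mi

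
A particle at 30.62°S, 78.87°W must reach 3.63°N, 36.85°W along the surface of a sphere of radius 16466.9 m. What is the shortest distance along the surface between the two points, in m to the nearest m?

15150 m

With latitudes φ₁ = -30.620°, φ₂ = 3.630° and longitude difference Δλ = 42.020°:
Haversine: a = sin²(Δφ/2) + cos φ₁ cos φ₂ sin²(Δλ/2) = 0.0867 + (0.8606)(0.9980)(0.1285) = 0.19710.
Central angle c = 2·arcsin(√a) = 0.92004 rad.
Distance = R·c = 16466.9 × 0.9200 ≈ 15150 m.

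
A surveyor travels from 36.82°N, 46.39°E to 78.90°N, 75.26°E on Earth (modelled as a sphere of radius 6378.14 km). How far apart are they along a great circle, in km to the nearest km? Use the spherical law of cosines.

With latitudes φ₁ = 36.820°, φ₂ = 78.900° and longitude difference Δλ = 28.870°:
cos c = sin φ₁ sin φ₂ + cos φ₁ cos φ₂ cos Δλ = (0.5993)(0.9813) + (0.8005)(0.1925)(0.8757) = 0.72306,
so c = arccos(0.72306) = 0.76258 rad.
Distance = R·c = 6378.14 × 0.7626 ≈ 4864 km.

4864 km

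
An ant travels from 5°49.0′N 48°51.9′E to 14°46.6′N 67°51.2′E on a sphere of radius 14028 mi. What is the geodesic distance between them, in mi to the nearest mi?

5068 mi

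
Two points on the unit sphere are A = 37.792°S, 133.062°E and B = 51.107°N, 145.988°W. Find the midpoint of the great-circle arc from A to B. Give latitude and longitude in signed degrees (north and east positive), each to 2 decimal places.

8.68°, 167.96°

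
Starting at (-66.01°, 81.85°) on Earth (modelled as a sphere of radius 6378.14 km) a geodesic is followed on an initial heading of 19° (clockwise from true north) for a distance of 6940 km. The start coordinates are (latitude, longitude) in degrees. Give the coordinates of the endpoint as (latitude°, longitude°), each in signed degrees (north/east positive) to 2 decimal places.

-4.79°, 98.67°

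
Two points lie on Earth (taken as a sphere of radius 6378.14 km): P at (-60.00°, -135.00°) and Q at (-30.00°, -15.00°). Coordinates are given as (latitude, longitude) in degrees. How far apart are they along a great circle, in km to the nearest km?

8627 km

Let φ₁ = -1.0472 rad, φ₂ = -0.5236 rad, and Δλ = 2.0944 rad.
Haversine: a = sin²(Δφ/2) + cos φ₁ cos φ₂ sin²(Δλ/2) = 0.0670 + (0.5000)(0.8660)(0.7500) = 0.39175.
Central angle c = 2·arcsin(√a) = 1.35256 rad.
Distance = R·c = 6378.14 × 1.3526 ≈ 8627 km.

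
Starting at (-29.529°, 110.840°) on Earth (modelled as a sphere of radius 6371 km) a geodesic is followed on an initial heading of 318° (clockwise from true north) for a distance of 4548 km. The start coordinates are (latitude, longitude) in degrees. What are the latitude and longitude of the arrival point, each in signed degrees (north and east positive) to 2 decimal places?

2.91°, 84.82°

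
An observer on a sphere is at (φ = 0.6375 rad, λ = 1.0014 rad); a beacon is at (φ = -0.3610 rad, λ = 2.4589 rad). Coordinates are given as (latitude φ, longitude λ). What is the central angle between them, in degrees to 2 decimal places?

In radians: φ₁ = 0.6375, φ₂ = -0.3610, Δλ = 83.509° = 1.4575 rad.
Haversine: a = sin²(Δφ/2) + cos φ₁ cos φ₂ sin²(Δλ/2) = 0.2292 + (0.8036)(0.9355)(0.4435) = 0.56262.
Central angle c = 2·arcsin(√a) = 1.69636 rad.
So the angular separation is 97.19°.

97.19°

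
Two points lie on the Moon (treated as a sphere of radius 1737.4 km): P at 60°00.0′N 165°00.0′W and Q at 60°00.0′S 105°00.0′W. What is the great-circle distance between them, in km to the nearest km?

With latitudes φ₁ = 60.000°, φ₂ = -60.000° and longitude difference Δλ = 60.000°:
Haversine: a = sin²(Δφ/2) + cos φ₁ cos φ₂ sin²(Δλ/2) = 0.7500 + (0.5000)(0.5000)(0.2500) = 0.81250.
Central angle c = 2·arcsin(√a) = 2.24593 rad.
Distance = R·c = 1737.4 × 2.2459 ≈ 3902 km.

3902 km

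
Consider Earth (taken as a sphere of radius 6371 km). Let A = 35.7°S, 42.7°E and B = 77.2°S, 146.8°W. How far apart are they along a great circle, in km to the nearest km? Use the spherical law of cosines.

In radians: φ₁ = -0.6231, φ₂ = -1.3474, Δλ = 170.500° = 2.9758 rad.
cos c = sin φ₁ sin φ₂ + cos φ₁ cos φ₂ cos Δλ = (-0.5835)(-0.9751) + (0.8121)(0.2215)(-0.9863) = 0.39159,
so c = arccos(0.39159) = 1.16844 rad.
Distance = R·c = 6371 × 1.1684 ≈ 7444 km.

7444 km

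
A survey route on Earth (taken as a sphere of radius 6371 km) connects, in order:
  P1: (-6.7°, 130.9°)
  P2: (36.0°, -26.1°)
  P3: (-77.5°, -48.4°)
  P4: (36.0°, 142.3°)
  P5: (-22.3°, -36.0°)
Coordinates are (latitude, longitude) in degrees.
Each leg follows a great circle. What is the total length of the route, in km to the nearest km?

Leg P1→P2: central angle 2.5119 rad, distance 16003.2 km.
Leg P2→P3: central angle 1.9953 rad, distance 12711.9 km.
Leg P3→P4: central angle 2.4127 rad, distance 15371.3 km.
Leg P4→P5: central angle 2.9011 rad, distance 18482.9 km.
Total: 16003.2 + 12711.9 + 15371.3 + 18482.9 ≈ 62569 km.

62569 km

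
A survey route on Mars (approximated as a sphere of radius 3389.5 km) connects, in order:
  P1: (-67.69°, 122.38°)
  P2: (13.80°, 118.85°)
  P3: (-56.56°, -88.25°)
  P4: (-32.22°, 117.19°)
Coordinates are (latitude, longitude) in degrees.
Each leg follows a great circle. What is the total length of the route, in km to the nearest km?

Leg P1→P2: central angle 1.4230 rad, distance 4823.2 km.
Leg P2→P3: central angle 2.3124 rad, distance 7837.8 km.
Leg P3→P4: central angle 1.5469 rad, distance 5243.2 km.
Total: 4823.2 + 7837.8 + 5243.2 ≈ 17904 km.

17904 km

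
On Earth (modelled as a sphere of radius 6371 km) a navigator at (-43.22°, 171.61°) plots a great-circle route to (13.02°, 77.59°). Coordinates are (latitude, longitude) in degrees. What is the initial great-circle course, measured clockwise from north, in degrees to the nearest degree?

277°

With φ₁ = -0.7543, φ₂ = 0.2272, Δλ = -1.6410 rad, the forward-azimuth formula gives
θ = atan2( sin Δλ cos φ₂ , cos φ₁ sin φ₂ − sin φ₁ cos φ₂ cos Δλ ) = atan2(-0.9719, 0.1174) = -83.11°.
Adding 360° brings this into [0°, 360°): 277°.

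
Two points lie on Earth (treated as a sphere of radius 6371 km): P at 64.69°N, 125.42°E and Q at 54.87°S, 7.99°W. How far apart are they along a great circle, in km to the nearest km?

17267 km

With latitudes φ₁ = 64.690°, φ₂ = -54.870° and longitude difference Δλ = -133.410°:
Haversine: a = sin²(Δφ/2) + cos φ₁ cos φ₂ sin²(Δλ/2) = 0.7467 + (0.4275)(0.5754)(0.8436) = 0.95420.
Central angle c = 2·arcsin(√a) = 2.71024 rad.
Distance = R·c = 6371 × 2.7102 ≈ 17267 km.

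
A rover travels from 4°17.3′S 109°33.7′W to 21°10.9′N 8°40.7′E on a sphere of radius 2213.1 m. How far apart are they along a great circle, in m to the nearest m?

4552 m

With latitudes φ₁ = -4.288°, φ₂ = 21.182° and longitude difference Δλ = 118.240°:
cos c = sin φ₁ sin φ₂ + cos φ₁ cos φ₂ cos Δλ = (-0.0748)(0.3613) + (0.9972)(0.9324)(-0.4732) = -0.46698,
so c = arccos(-0.46698) = 2.05667 rad.
Distance = R·c = 2213.1 × 2.0567 ≈ 4552 m.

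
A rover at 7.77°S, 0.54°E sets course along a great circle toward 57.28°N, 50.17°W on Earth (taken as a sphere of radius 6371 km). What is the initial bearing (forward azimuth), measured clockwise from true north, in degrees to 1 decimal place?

Δλ = -50.710° = -0.8851 rad.
y = sin Δλ · cos φ₂ = (-0.7740)(0.5405) = -0.4183
x = cos φ₁ sin φ₂ − sin φ₁ cos φ₂ cos Δλ = (0.9908)(0.8413) − (-0.1352)(0.5405)(0.6332) = 0.8799
θ = atan2(y, x) = -25.43°; adding 360° gives 334.6°.

334.6°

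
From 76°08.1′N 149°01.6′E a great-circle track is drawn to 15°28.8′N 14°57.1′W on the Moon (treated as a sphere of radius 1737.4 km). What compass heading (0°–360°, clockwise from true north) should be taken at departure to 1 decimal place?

344.6°

Δλ = -163.978° = -2.8620 rad.
y = sin Δλ · cos φ₂ = (-0.2760)(0.9637) = -0.2660
x = cos φ₁ sin φ₂ − sin φ₁ cos φ₂ cos Δλ = (0.2396)(0.2669) − (0.9709)(0.9637)(-0.9612) = 0.9633
θ = atan2(y, x) = -15.44°; adding 360° gives 344.6°.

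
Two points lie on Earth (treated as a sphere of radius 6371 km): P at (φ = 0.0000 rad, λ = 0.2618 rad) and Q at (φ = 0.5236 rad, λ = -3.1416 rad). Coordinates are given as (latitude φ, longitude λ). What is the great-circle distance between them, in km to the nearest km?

16321 km

In radians: φ₁ = 0.0000, φ₂ = 0.5236, Δλ = 165.000° = 2.8798 rad.
cos c = sin φ₁ sin φ₂ + cos φ₁ cos φ₂ cos Δλ = (0.0000)(0.5000) + (1.0000)(0.8660)(-0.9659) = -0.83651,
so c = arccos(-0.83651) = 2.56169 rad.
Distance = R·c = 6371 × 2.5617 ≈ 16321 km.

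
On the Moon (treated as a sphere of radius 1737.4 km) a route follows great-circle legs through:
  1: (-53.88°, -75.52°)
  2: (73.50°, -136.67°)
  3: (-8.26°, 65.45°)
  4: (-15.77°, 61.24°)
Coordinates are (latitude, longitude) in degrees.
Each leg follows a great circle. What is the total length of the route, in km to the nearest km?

7761 km

Leg 1→2: central angle 2.3375 rad, distance 4061.1 km.
Leg 2→3: central angle 1.9803 rad, distance 3440.5 km.
Leg 3→4: central angle 0.1495 rad, distance 259.7 km.
Total: 4061.1 + 3440.5 + 259.7 ≈ 7761 km.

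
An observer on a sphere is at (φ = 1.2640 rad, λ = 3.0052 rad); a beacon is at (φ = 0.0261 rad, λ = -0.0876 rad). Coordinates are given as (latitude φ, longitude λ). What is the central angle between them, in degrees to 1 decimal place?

With latitudes φ₁ = 72.422°, φ₂ = 1.495° and longitude difference Δλ = -177.204°:
Haversine: a = sin²(Δφ/2) + cos φ₁ cos φ₂ sin²(Δλ/2) = 0.3366 + (0.3020)(0.9997)(0.9994) = 0.63833.
Central angle c = 2·arcsin(√a) = 1.85112 rad.
So the angular separation is 106.1°.

106.1°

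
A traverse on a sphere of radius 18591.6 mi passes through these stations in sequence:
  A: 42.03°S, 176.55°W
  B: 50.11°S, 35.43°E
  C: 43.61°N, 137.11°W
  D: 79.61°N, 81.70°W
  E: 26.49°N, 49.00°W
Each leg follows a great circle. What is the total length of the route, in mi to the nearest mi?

114079 mi

Leg A→B: central angle 1.4609 rad, distance 27161.2 mi.
Leg B→C: central angle 2.9975 rad, distance 55729.0 mi.
Leg C→D: central angle 0.7188 rad, distance 13364.5 mi.
Leg D→E: central angle 0.9587 rad, distance 17824.3 mi.
Total: 27161.2 + 55729.0 + 13364.5 + 17824.3 ≈ 114079 mi.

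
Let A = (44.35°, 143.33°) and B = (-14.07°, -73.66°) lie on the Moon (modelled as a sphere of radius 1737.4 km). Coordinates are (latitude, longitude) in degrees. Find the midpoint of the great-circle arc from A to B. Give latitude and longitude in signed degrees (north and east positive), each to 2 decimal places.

37.85°, -120.83°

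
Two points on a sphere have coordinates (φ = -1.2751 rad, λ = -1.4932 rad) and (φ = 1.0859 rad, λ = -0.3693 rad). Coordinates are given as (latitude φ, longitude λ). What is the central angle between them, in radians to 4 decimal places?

2.4777 rad

Let φ₁ = -1.2751 rad, φ₂ = 1.0859 rad, and Δλ = 1.1239 rad.
Haversine: a = sin²(Δφ/2) + cos φ₁ cos φ₂ sin²(Δλ/2) = 0.8552 + (0.2914)(0.4661)(0.2839) = 0.89381.
Central angle c = 2·arcsin(√a) = 2.47774 rad.
So the angular separation is 2.4777 rad.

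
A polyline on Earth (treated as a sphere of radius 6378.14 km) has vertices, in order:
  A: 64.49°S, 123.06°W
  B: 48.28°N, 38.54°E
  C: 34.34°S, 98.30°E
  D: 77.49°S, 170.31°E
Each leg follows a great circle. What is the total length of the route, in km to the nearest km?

34733 km

Leg A→B: central angle 2.8102 rad, distance 17923.9 km.
Leg B→C: central angle 1.7156 rad, distance 10942.4 km.
Leg C→D: central angle 0.9198 rad, distance 5866.9 km.
Total: 17923.9 + 10942.4 + 5866.9 ≈ 34733 km.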